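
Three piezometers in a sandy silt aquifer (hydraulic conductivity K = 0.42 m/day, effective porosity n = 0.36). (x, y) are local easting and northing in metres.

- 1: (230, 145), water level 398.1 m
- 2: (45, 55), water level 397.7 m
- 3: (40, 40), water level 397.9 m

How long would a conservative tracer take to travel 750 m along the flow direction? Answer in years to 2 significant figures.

With h = a·x + b·y + c and 1 as origin, the differences give:
  (-185)·a + (-90)·b = -0.4
  (-190)·a + (-105)·b = -0.2
Eliminate b (×(-105) and ×(-90), subtract): 2325·a = 24.00 → a = ∂h/∂x = +0.01032
Back-substitute: b = ∂h/∂y = -0.01677.
|∇h| = √(0.01032² + -0.01677²) = 0.01969
Seepage velocity v = K·i/n = 0.42 × 0.01969 / 0.36 = 0.02297 m/day.
t = 750 / 0.02297 = 3.265e+04 days = 89.4 years.

89 years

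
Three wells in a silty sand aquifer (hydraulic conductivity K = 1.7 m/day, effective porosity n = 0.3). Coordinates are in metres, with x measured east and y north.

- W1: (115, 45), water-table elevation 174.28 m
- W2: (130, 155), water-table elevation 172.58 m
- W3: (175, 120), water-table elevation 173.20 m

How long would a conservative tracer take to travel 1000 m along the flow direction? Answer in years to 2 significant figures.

Differences from W1: to W2 (Δx, Δy, Δh) = (15, 110, -1.70); to W3 = (60, 75, -1.08).
Solve a·Δx + b·Δy = Δh: det = 15·75 − 60·110 = -5475.
∂h/∂x = [(-1.70)·75 − (-1.08)·110] / -5475 = +0.001589
∂h/∂y = [15·(-1.08) − 60·(-1.70)] / -5475 = -0.01567
|∇h| = √(0.001589² + -0.01567²) = 0.01575
Seepage velocity v = K·i/n = 1.7 × 0.01575 / 0.3 = 0.08925 m/day.
t = 1000 / 0.08925 = 1.12e+04 days = 30.7 years.

31 years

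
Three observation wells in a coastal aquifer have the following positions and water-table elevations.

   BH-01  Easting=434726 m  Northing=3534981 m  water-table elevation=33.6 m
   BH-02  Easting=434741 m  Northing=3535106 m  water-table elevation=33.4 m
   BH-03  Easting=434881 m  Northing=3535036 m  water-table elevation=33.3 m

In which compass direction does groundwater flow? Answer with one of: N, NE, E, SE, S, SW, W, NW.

NE

Taking BH-01 as reference: BH-02−BH-01 = (15, 125, -0.2); BH-03−BH-01 = (155, 55, -0.3).
Solve a·Δx + b·Δy = Δh: det = 15·55 − 155·125 = -18550.
∂h/∂x = [(-0.2)·55 − (-0.3)·125] / -18550 = -0.001429
∂h/∂y = [15·(-0.3) − 155·(-0.2)] / -18550 = -0.001429
Flow = −∇h = (+0.001429 east, +0.001429 north), which points northeast.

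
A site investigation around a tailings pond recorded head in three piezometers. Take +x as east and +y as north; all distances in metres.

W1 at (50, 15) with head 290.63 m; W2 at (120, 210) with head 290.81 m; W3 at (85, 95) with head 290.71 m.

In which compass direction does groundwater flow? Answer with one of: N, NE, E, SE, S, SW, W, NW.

SW

Taking W1 as reference: W2−W1 = (70, 195, +0.18); W3−W1 = (35, 80, +0.08).
Determinant of the coordinate differences = 70·80 − 35·195 = -1225.
∂h/∂x = [(+0.18)·80 − (+0.08)·195] / -1225 = +0.0009796
∂h/∂y = [70·(+0.08) − 35·(+0.18)] / -1225 = +0.0005714
Flow = −∇h = (-0.0009796 east, -0.0005714 north), which points southwest.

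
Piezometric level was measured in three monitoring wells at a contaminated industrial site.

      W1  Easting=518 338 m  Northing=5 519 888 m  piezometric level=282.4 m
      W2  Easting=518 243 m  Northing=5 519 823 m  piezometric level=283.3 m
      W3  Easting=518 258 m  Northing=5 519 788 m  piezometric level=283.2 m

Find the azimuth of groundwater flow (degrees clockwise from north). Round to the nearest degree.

Taking W1 as reference: W2−W1 = (-95, -65, +0.9); W3−W1 = (-80, -100, +0.8).
Determinant of the coordinate differences = (-95)·(-100) − (-80)·(-65) = 4300.
∂h/∂x = [(+0.9)·(-100) − (+0.8)·(-65)] / 4300 = -0.008837
∂h/∂y = [(-95)·(+0.8) − (-80)·(+0.9)] / 4300 = -0.0009302
Flow direction (−∇h) has components (+0.008837 E, +0.0009302 N).
Azimuth = atan2(E, N) = atan2(+0.008837, +0.0009302) = 84.0° ≈ 084°.

084°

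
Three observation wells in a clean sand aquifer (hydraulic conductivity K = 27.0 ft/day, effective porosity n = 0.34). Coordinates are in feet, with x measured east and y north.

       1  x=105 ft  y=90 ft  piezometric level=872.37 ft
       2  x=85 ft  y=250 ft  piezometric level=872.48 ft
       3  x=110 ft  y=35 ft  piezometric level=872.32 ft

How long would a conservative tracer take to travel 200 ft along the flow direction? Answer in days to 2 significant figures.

380 days

Three-point gradient (reference 1): Δ to 2 = (-20, 160, +0.11), Δ to 3 = (5, -55, -0.05).
∂h/∂x = +0.006500, ∂h/∂y = +0.001500 (det = 300).
|∇h| = √(0.006500² + 0.001500²) = 0.006671
Seepage velocity v = K·i/n = 27.0 × 0.006671 / 0.34 = 0.5298 ft/day.
t = 200 / 0.5298 = 377.5 days.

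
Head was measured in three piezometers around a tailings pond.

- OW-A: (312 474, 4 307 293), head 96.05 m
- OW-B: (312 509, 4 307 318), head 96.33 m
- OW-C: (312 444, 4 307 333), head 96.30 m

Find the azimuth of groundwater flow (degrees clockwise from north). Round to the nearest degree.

With h = a·x + b·y + c and OW-A as origin, the differences give:
  35·a + 25·b = +0.28
  (-30)·a + 40·b = +0.25
Eliminate b (×40 and ×25, subtract): 2150·a = 4.950 → a = ∂h/∂x = +0.002302
Back-substitute: b = ∂h/∂y = +0.007977.
Flow direction (−∇h) has components (-0.002302 E, -0.007977 N).
Azimuth = atan2(E, N) = atan2(-0.002302, -0.007977) = 196.1° ≈ 196°.

196°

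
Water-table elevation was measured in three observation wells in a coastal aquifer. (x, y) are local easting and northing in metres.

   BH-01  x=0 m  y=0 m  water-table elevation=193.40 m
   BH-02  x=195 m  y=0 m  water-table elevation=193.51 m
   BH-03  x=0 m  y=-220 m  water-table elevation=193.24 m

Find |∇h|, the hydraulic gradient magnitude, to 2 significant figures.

∂h/∂x = (193.51 − 193.40) / (195 − 0) = +0.0005641
∂h/∂y = (193.24 − 193.40) / (-220 − 0) = +0.0007273
|∇h| = √(0.0005641² + 0.0007273²) = 0.0009204

0.00092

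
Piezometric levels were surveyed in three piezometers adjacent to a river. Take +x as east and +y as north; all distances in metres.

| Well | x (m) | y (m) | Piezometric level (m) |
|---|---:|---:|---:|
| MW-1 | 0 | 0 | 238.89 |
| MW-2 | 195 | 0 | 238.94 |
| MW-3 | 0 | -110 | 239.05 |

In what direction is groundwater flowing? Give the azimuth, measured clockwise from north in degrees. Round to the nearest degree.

∂h/∂x = (238.94 − 238.89) / (195 − 0) = +0.0002564
∂h/∂y = (239.05 − 238.89) / (-110 − 0) = -0.001455
Flow direction (−∇h) has components (-0.0002564 E, +0.001455 N).
Azimuth = atan2(E, N) = atan2(-0.0002564, +0.001455) = 350.0° ≈ 350°.

350°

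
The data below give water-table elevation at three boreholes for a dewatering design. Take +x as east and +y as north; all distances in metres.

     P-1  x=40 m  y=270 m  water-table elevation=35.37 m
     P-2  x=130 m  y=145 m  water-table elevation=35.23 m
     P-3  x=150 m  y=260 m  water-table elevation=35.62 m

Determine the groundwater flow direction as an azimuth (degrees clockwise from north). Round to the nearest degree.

221°

With h = a·x + b·y + c and P-1 as origin, the differences give:
  90·a + (-125)·b = -0.14
  110·a + (-10)·b = +0.25
Eliminate b (×(-10) and ×(-125), subtract): 12850·a = 32.650 → a = ∂h/∂x = +0.002541
Back-substitute: b = ∂h/∂y = +0.002949.
Flow direction (−∇h) has components (-0.002541 E, -0.002949 N).
Azimuth = atan2(E, N) = atan2(-0.002541, -0.002949) = 220.7° ≈ 221°.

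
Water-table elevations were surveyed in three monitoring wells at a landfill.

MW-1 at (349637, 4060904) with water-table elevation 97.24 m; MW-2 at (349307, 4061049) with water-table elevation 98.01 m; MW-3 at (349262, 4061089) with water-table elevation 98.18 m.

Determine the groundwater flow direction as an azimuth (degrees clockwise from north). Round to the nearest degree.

With h = a·x + b·y + c and MW-1 as origin, the differences give:
  (-330)·a + 145·b = +0.77
  (-375)·a + 185·b = +0.94
Eliminate b (×185 and ×145, subtract): -6675·a = 6.150 → a = ∂h/∂x = -0.0009213
Back-substitute: b = ∂h/∂y = +0.003213.
Flow direction (−∇h) has components (+0.0009213 E, -0.003213 N).
Azimuth = atan2(E, N) = atan2(+0.0009213, -0.003213) = 164.0° ≈ 164°.

164°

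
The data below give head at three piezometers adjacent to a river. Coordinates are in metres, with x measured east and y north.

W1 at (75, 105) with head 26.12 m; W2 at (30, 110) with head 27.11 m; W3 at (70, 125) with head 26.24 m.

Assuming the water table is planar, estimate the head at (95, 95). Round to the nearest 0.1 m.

25.7 m

Taking W1 as reference: W2−W1 = (-45, 5, +0.99); W3−W1 = (-5, 20, +0.12).
Determinant of the coordinate differences = (-45)·20 − (-5)·5 = -875.
∂h/∂x = [(+0.99)·20 − (+0.12)·5] / -875 = -0.02194
∂h/∂y = [(-45)·(+0.12) − (-5)·(+0.99)] / -875 = +0.0005143
h(95, 95) = 26.12 + (-0.02194)·(20) + (+0.0005143)·(-10) = 26.12 -0.439 -0.005 = 25.676 m.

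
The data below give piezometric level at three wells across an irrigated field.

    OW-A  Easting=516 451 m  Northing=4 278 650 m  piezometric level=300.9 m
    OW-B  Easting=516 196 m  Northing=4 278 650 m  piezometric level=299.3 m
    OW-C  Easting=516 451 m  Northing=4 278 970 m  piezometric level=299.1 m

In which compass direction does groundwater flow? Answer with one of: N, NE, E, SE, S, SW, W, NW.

NW

∂h/∂x = (299.3 − 300.9) / (516196 − 516451) = +0.006275
∂h/∂y = (299.1 − 300.9) / (4278970 − 4278650) = -0.005625
Flow = −∇h = (-0.006275 east, +0.005625 north), which points northwest.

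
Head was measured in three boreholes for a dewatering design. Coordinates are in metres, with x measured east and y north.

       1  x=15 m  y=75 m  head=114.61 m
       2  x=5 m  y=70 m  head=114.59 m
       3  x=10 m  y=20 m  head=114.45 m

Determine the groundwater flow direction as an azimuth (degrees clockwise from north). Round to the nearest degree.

191°

With h = a·x + b·y + c and 1 as origin, the differences give:
  (-10)·a + (-5)·b = -0.02
  (-5)·a + (-55)·b = -0.16
Eliminate b (×(-55) and ×(-5), subtract): 525·a = 0.300 → a = ∂h/∂x = +0.0005714
Back-substitute: b = ∂h/∂y = +0.002857.
Flow direction (−∇h) has components (-0.0005714 E, -0.002857 N).
Azimuth = atan2(E, N) = atan2(-0.0005714, -0.002857) = 191.3° ≈ 191°.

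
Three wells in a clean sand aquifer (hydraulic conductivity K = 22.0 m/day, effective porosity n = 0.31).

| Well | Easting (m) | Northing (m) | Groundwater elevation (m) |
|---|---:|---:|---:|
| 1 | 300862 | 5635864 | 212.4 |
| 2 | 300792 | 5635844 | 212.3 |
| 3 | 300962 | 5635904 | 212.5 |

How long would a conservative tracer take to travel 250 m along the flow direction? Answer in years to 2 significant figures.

With h = a·x + b·y + c and 1 as origin, the differences give:
  (-70)·a + (-20)·b = -0.1
  100·a + 40·b = +0.1
Eliminate b (×40 and ×(-20), subtract): -800·a = -2.00 → a = ∂h/∂x = +0.002500
Back-substitute: b = ∂h/∂y = -0.003750.
|∇h| = √(0.002500² + -0.003750²) = 0.004507
Seepage velocity v = K·i/n = 22.0 × 0.004507 / 0.31 = 0.3199 m/day.
t = 250 / 0.3199 = 781.5 days = 2.14 years.

2.1 years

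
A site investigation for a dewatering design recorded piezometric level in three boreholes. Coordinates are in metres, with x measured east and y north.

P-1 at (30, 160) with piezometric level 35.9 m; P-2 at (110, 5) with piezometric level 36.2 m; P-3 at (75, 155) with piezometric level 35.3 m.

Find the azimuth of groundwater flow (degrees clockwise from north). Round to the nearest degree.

057°

Taking P-1 as reference: P-2−P-1 = (80, -155, +0.3); P-3−P-1 = (45, -5, -0.6).
Determinant of the coordinate differences = 80·(-5) − 45·(-155) = 6575.
∂h/∂x = [(+0.3)·(-5) − (-0.6)·(-155)] / 6575 = -0.01437
∂h/∂y = [80·(-0.6) − 45·(+0.3)] / 6575 = -0.009354
Flow direction (−∇h) has components (+0.01437 E, +0.009354 N).
Azimuth = atan2(E, N) = atan2(+0.01437, +0.009354) = 56.9° ≈ 057°.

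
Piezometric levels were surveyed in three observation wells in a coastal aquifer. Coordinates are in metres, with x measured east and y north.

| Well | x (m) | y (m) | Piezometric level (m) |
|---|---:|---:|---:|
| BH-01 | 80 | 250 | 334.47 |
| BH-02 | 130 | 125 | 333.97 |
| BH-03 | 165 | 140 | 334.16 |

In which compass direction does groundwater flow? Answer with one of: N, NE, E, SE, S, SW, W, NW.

SW

Taking BH-01 as reference: BH-02−BH-01 = (50, -125, -0.50); BH-03−BH-01 = (85, -110, -0.31).
Solve a·Δx + b·Δy = Δh: det = 50·(-110) − 85·(-125) = 5125.
∂h/∂x = [(-0.50)·(-110) − (-0.31)·(-125)] / 5125 = +0.003171
∂h/∂y = [50·(-0.31) − 85·(-0.50)] / 5125 = +0.005268
Flow = −∇h = (-0.003171 east, -0.005268 north), which points southwest.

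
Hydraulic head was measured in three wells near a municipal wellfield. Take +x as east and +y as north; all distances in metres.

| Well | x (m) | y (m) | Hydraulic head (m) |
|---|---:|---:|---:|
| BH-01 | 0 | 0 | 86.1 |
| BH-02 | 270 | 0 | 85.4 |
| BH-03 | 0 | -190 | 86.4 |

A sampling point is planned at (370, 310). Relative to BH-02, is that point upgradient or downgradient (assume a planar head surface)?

downgradient

∂h/∂x = (85.4 − 86.1) / (270 − 0) = -0.002593
∂h/∂y = (86.4 − 86.1) / (-190 − 0) = -0.001579
Head at (370, 310) = 86.1 + (-0.002593)·(370) + (-0.001579)·(310) = 84.65 m.
That is lower than the 85.4 m at BH-02, so the point is downgradient.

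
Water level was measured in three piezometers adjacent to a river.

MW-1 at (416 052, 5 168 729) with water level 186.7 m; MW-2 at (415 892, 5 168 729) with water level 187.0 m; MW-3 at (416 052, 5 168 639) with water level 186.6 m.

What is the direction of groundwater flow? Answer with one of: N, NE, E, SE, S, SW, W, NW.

∂h/∂x = (187.0 − 186.7) / (415892 − 416052) = -0.001875
∂h/∂y = (186.6 − 186.7) / (5168639 − 5168729) = +0.001111
Flow = −∇h = (+0.001875 east, -0.001111 north), which points southeast.

SE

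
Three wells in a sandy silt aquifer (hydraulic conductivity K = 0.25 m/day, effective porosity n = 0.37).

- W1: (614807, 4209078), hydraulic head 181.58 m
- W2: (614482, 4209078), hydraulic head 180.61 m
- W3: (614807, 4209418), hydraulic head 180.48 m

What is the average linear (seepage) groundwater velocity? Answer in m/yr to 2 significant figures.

1.1 m/yr

∂h/∂x = (180.61 − 181.58) / (614482 − 614807) = +0.002985
∂h/∂y = (180.48 − 181.58) / (4209418 − 4209078) = -0.003235
|∇h| = √(0.002985² + -0.003235²) = 0.004402
Seepage velocity v = K·i/n = 0.25 × 0.004402 / 0.37 = 0.002974 m/day = 1.086 m/yr.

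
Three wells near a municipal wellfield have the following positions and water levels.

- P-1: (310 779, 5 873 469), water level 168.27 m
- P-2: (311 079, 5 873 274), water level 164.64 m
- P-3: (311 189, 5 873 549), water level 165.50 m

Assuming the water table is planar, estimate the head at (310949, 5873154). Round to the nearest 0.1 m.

164.9 m

Taking P-1 as reference: P-2−P-1 = (300, -195, -3.63); P-3−P-1 = (410, 80, -2.77).
Determinant of the coordinate differences = 300·80 − 410·(-195) = 103950.
∂h/∂x = [(-3.63)·80 − (-2.77)·(-195)] / 103950 = -0.007990
∂h/∂y = [300·(-2.77) − 410·(-3.63)] / 103950 = +0.006323
h(310949, 5873154) = 168.27 + (-0.007990)·(170) + (+0.006323)·(-315) = 168.27 -1.358 -1.992 = 164.920 m.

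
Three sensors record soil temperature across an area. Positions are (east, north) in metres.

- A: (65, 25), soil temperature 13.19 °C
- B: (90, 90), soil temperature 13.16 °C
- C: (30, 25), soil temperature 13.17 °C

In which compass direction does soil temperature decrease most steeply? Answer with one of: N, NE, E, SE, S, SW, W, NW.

NW

Three-point gradient (reference A): Δ to B = (25, 65, -0.03), Δ to C = (-35, 0, -0.02).
∂T/∂x = +0.0005714, ∂T/∂y = -0.0006813 (det = 2275).
Steepest decrease is along −∇f = (-0.0005714 E, +0.0006813 N) → northwest.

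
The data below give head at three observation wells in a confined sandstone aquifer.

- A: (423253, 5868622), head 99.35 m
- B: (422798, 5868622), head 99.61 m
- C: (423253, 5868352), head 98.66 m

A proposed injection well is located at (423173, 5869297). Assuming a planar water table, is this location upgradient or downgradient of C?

upgradient

∂h/∂x = (99.61 − 99.35) / (422798 − 423253) = -0.0005714
∂h/∂y = (98.66 − 99.35) / (5868352 − 5868622) = +0.002556
Head at (423173, 5869297) = 99.35 + (-0.0005714)·(-80) + (+0.002556)·(675) = 101.12 m.
That is higher than the 98.66 m at C, so the point is upgradient.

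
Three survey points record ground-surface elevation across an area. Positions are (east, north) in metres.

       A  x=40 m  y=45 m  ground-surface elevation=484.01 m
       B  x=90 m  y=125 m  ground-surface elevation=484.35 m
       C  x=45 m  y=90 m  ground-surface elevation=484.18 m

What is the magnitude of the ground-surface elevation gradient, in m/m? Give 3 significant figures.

With z = a·x + b·y + c and A as origin, the differences give:
  50·a + 80·b = +0.34
  5·a + 45·b = +0.17
Eliminate b (×45 and ×80, subtract): 1850·a = 1.700 → a = ∂z/∂x = +0.0009189
Back-substitute: b = ∂z/∂y = +0.003676.
|∇f| = √(0.0009189² + 0.003676²) = 0.003789 m/m

0.00379 m/m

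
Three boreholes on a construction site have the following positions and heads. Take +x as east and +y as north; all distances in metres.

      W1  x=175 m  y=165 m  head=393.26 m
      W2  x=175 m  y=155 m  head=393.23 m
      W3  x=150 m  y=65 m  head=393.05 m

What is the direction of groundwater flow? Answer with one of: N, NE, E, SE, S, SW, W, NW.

SE

Three-point gradient (reference W1): Δ to W2 = (0, -10, -0.03), Δ to W3 = (-25, -100, -0.21).
∂h/∂x = -0.003600, ∂h/∂y = +0.003000 (det = -250).
Flow = −∇h = (+0.003600 east, -0.003000 north), which points southeast.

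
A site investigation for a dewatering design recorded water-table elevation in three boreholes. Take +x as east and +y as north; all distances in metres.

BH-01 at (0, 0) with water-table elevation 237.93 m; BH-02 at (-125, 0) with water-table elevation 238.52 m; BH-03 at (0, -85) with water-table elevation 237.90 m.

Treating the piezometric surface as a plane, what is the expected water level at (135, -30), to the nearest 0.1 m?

∂h/∂x = (238.52 − 237.93) / (-125 − 0) = -0.004720
∂h/∂y = (237.90 − 237.93) / (-85 − 0) = +0.0003529
h(135, -30) = 237.93 + (-0.004720)·(135) + (+0.0003529)·(-30) = 237.93 -0.637 -0.011 = 237.282 m.

237.3 m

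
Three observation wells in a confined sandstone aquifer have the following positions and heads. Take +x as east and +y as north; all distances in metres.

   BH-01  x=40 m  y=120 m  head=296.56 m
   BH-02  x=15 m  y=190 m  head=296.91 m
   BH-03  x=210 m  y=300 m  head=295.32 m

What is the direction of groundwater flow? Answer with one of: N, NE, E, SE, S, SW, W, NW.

Differences from BH-01: to BH-02 (Δx, Δy, Δh) = (-25, 70, +0.35); to BH-03 = (170, 180, -1.24).
Solve a·Δx + b·Δy = Δh: det = (-25)·180 − 170·70 = -16400.
∂h/∂x = [(+0.35)·180 − (-1.24)·70] / -16400 = -0.009134
∂h/∂y = [(-25)·(-1.24) − 170·(+0.35)] / -16400 = +0.001738
Flow = −∇h = (+0.009134 east, -0.001738 north), which points east.

E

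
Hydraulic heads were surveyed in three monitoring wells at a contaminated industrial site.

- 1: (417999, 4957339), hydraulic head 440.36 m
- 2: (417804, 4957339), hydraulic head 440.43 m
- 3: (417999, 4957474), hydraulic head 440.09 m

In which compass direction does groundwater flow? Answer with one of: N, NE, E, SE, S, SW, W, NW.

N

∂h/∂x = (440.43 − 440.36) / (417804 − 417999) = -0.0003590
∂h/∂y = (440.09 − 440.36) / (4957474 − 4957339) = -0.002000
Flow = −∇h = (+0.0003590 east, +0.002000 north), which points north.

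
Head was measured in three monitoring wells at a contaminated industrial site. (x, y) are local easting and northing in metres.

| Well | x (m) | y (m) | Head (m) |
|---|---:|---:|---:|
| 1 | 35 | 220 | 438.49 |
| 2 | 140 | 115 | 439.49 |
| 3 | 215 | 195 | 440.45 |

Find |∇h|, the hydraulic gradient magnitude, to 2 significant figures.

Three-point gradient (reference 1): Δ to 2 = (105, -105, +1.00), Δ to 3 = (180, -25, +1.96).
∂h/∂x = +0.01111, ∂h/∂y = +0.001585 (det = 16275).
|∇h| = √(0.01111² + 0.001585²) = 0.01122

0.011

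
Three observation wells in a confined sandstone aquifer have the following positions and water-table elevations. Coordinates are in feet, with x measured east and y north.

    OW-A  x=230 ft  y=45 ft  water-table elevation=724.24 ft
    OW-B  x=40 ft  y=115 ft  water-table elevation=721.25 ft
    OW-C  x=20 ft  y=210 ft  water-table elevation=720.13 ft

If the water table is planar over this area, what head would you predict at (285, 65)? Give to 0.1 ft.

724.7 ft

Three-point gradient (reference OW-A): Δ to OW-B = (-190, 70, -2.99), Δ to OW-C = (-210, 165, -4.11).
∂h/∂x = +0.01235, ∂h/∂y = -0.009189 (det = -16650).
h(285, 65) = 724.24 + (+0.01235)·(55) + (-0.009189)·(20) = 724.24 +0.679 -0.184 = 724.736 ft.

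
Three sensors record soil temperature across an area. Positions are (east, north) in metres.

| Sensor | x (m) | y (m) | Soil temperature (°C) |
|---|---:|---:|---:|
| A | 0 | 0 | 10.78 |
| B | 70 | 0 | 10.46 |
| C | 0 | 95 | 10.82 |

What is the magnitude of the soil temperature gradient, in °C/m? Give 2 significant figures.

∂T/∂x = (10.46 − 10.78) / (70 − 0) = -0.004571
∂T/∂y = (10.82 − 10.78) / (95 − 0) = +0.0004211
|∇f| = √(-0.004571² + 0.0004211²) = 0.00459 °C/m

0.0046 °C/m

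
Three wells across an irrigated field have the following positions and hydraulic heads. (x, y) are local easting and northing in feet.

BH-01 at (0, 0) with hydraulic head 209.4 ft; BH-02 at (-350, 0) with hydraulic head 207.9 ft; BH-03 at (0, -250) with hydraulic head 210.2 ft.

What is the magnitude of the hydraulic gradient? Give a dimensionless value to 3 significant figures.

0.00535

∂h/∂x = (207.9 − 209.4) / (-350 − 0) = +0.004286
∂h/∂y = (210.2 − 209.4) / (-250 − 0) = -0.003200
|∇h| = √(0.004286² + -0.003200²) = 0.005349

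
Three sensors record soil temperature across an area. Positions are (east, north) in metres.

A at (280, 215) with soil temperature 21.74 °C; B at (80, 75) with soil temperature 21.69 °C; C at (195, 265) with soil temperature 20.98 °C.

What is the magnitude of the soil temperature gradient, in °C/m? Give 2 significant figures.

0.0084 °C/m

Differences from A: to B (Δx, Δy, Δh) = (-200, -140, -0.05); to C = (-85, 50, -0.76).
Determinant of the coordinate differences = (-200)·50 − (-85)·(-140) = -21900.
∂T/∂x = [(-0.05)·50 − (-0.76)·(-140)] / -21900 = +0.004973
∂T/∂y = [(-200)·(-0.76) − (-85)·(-0.05)] / -21900 = -0.006747
|∇f| = √(0.004973² + -0.006747²) = 0.008382 °C/m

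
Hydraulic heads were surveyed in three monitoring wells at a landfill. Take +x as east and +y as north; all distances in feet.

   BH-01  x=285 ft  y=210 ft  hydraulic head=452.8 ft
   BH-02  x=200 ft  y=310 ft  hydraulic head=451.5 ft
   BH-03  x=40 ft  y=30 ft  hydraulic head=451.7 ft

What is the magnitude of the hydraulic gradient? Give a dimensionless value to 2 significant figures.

0.010

Differences from BH-01: to BH-02 (Δx, Δy, Δh) = (-85, 100, -1.3); to BH-03 = (-245, -180, -1.1).
Solve a·Δx + b·Δy = Δh: det = (-85)·(-180) − (-245)·100 = 39800.
∂h/∂x = [(-1.3)·(-180) − (-1.1)·100] / 39800 = +0.008643
∂h/∂y = [(-85)·(-1.1) − (-245)·(-1.3)] / 39800 = -0.005653
|∇h| = √(0.008643² + -0.005653²) = 0.01033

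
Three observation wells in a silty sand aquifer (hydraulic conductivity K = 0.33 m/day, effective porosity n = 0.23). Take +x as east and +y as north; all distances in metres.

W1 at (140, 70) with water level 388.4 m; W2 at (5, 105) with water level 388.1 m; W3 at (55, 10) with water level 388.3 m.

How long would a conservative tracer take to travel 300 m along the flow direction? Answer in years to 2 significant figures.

260 years

Taking W1 as reference: W2−W1 = (-135, 35, -0.3); W3−W1 = (-85, -60, -0.1).
Determinant of the coordinate differences = (-135)·(-60) − (-85)·35 = 11075.
∂h/∂x = [(-0.3)·(-60) − (-0.1)·35] / 11075 = +0.001941
∂h/∂y = [(-135)·(-0.1) − (-85)·(-0.3)] / 11075 = -0.001084
|∇h| = √(0.001941² + -0.001084²) = 0.002223
Seepage velocity v = K·i/n = 0.33 × 0.002223 / 0.23 = 0.00319 m/day.
t = 300 / 0.00319 = 9.404e+04 days = 257 years.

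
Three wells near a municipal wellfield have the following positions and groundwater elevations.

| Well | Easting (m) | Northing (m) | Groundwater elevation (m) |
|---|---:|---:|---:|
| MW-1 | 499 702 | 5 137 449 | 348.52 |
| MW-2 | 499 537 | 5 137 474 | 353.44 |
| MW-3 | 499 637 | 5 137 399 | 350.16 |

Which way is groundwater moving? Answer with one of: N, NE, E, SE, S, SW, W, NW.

E

Three-point gradient (reference MW-1): Δ to MW-2 = (-165, 25, +4.92), Δ to MW-3 = (-65, -50, +1.64).
∂h/∂x = -0.02906, ∂h/∂y = +0.004982 (det = 9875).
Flow = −∇h = (+0.02906 east, -0.004982 north), which points east.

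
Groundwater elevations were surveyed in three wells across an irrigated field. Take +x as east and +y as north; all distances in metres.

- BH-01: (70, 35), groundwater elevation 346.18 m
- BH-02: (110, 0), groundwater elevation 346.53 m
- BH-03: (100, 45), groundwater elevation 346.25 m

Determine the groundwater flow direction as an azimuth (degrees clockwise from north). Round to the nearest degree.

Taking BH-01 as reference: BH-02−BH-01 = (40, -35, +0.35); BH-03−BH-01 = (30, 10, +0.07).
Solve a·Δx + b·Δy = Δh: det = 40·10 − 30·(-35) = 1450.
∂h/∂x = [(+0.35)·10 − (+0.07)·(-35)] / 1450 = +0.004103
∂h/∂y = [40·(+0.07) − 30·(+0.35)] / 1450 = -0.005310
Flow direction (−∇h) has components (-0.004103 E, +0.005310 N).
Azimuth = atan2(E, N) = atan2(-0.004103, +0.005310) = 322.3° ≈ 322°.

322°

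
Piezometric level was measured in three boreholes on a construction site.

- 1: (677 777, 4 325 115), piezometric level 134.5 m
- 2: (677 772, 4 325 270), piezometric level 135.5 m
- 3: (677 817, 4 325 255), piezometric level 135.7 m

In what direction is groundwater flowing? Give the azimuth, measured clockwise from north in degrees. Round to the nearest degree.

With h = a·x + b·y + c and 1 as origin, the differences give:
  (-5)·a + 155·b = +1.0
  40·a + 140·b = +1.2
Eliminate b (×140 and ×155, subtract): -6900·a = -46.00 → a = ∂h/∂x = +0.006667
Back-substitute: b = ∂h/∂y = +0.006667.
Flow direction (−∇h) has components (-0.006667 E, -0.006667 N).
Azimuth = atan2(E, N) = atan2(-0.006667, -0.006667) = 225.0° ≈ 225°.

225°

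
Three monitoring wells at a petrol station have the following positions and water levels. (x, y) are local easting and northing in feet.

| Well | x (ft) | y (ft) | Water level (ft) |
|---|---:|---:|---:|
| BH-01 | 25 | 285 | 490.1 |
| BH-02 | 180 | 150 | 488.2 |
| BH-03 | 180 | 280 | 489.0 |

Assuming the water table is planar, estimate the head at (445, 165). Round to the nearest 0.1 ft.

Differences from BH-01: to BH-02 (Δx, Δy, Δh) = (155, -135, -1.9); to BH-03 = (155, -5, -1.1).
Determinant of the coordinate differences = 155·(-5) − 155·(-135) = 20150.
∂h/∂x = [(-1.9)·(-5) − (-1.1)·(-135)] / 20150 = -0.006898
∂h/∂y = [155·(-1.1) − 155·(-1.9)] / 20150 = +0.006154
h(445, 165) = 490.1 + (-0.006898)·(420) + (+0.006154)·(-120) = 490.1 -2.897 -0.738 = 486.464 ft.

486.5 ft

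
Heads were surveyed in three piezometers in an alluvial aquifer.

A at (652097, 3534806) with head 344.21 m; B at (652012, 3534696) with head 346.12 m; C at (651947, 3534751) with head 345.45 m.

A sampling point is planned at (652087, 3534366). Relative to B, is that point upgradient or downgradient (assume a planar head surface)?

upgradient

With h = a·x + b·y + c and A as origin, the differences give:
  (-85)·a + (-110)·b = +1.91
  (-150)·a + (-55)·b = +1.24
Eliminate b (×(-55) and ×(-110), subtract): -11825·a = 31.350 → a = ∂h/∂x = -0.002651
Back-substitute: b = ∂h/∂y = -0.01532.
Head at (652087, 3534366) = 344.21 + (-0.002651)·(-10) + (-0.01532)·(-440) = 350.98 m.
That is higher than the 346.12 m at B, so the point is upgradient.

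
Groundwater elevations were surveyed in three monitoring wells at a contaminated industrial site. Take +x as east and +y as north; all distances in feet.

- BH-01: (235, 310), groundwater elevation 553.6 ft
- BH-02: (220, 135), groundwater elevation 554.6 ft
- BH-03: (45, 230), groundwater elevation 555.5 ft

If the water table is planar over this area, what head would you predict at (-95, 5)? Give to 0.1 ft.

Differences from BH-01: to BH-02 (Δx, Δy, Δh) = (-15, -175, +1.0); to BH-03 = (-190, -80, +1.9).
Solve a·Δx + b·Δy = Δh: det = (-15)·(-80) − (-190)·(-175) = -32050.
∂h/∂x = [(+1.0)·(-80) − (+1.9)·(-175)] / -32050 = -0.007878
∂h/∂y = [(-15)·(+1.9) − (-190)·(+1.0)] / -32050 = -0.005039
h(-95, 5) = 553.6 + (-0.007878)·(-330) + (-0.005039)·(-305) = 553.6 +2.600 +1.537 = 557.737 ft.

557.7 ft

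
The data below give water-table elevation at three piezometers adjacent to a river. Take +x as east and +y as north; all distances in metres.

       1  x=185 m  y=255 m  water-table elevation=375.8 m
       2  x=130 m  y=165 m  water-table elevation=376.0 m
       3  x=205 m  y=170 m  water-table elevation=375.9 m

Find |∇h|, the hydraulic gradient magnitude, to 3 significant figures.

Differences from 1: to 2 (Δx, Δy, Δh) = (-55, -90, +0.2); to 3 = (20, -85, +0.1).
Solve a·Δx + b·Δy = Δh: det = (-55)·(-85) − 20·(-90) = 6475.
∂h/∂x = [(+0.2)·(-85) − (+0.1)·(-90)] / 6475 = -0.001236
∂h/∂y = [(-55)·(+0.1) − 20·(+0.2)] / 6475 = -0.001467
|∇h| = √(-0.001236² + -0.001467²) = 0.001918

0.00192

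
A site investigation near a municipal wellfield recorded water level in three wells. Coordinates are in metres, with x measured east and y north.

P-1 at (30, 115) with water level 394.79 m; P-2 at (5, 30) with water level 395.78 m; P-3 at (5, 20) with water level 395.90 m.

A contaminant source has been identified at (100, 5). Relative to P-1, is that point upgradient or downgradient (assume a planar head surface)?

Differences from P-1: to P-2 (Δx, Δy, Δh) = (-25, -85, +0.99); to P-3 = (-25, -95, +1.11).
Determinant of the coordinate differences = (-25)·(-95) − (-25)·(-85) = 250.
∂h/∂x = [(+0.99)·(-95) − (+1.11)·(-85)] / 250 = +0.001200
∂h/∂y = [(-25)·(+1.11) − (-25)·(+0.99)] / 250 = -0.01200
Head at (100, 5) = 394.79 + (+0.001200)·(70) + (-0.01200)·(-110) = 396.19 m.
That is higher than the 394.79 m at P-1, so the point is upgradient.

upgradient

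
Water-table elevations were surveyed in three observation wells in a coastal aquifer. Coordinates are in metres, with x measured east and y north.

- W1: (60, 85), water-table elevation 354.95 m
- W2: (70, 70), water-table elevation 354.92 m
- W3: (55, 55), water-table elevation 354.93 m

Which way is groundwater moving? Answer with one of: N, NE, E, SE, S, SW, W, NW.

SE

Differences from W1: to W2 (Δx, Δy, Δh) = (10, -15, -0.03); to W3 = (-5, -30, -0.02).
Determinant of the coordinate differences = 10·(-30) − (-5)·(-15) = -375.
∂h/∂x = [(-0.03)·(-30) − (-0.02)·(-15)] / -375 = -0.001600
∂h/∂y = [10·(-0.02) − (-5)·(-0.03)] / -375 = +0.0009333
Flow = −∇h = (+0.001600 east, -0.0009333 north), which points southeast.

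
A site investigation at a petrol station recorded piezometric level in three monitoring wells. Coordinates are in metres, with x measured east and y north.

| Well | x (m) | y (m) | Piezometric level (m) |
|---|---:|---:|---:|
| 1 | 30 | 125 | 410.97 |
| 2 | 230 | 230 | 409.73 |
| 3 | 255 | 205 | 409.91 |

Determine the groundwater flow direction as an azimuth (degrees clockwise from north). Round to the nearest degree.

010°

Differences from 1: to 2 (Δx, Δy, Δh) = (200, 105, -1.24); to 3 = (225, 80, -1.06).
Determinant of the coordinate differences = 200·80 − 225·105 = -7625.
∂h/∂x = [(-1.24)·80 − (-1.06)·105] / -7625 = -0.001587
∂h/∂y = [200·(-1.06) − 225·(-1.24)] / -7625 = -0.008787
Flow direction (−∇h) has components (+0.001587 E, +0.008787 N).
Azimuth = atan2(E, N) = atan2(+0.001587, +0.008787) = 10.2° ≈ 010°.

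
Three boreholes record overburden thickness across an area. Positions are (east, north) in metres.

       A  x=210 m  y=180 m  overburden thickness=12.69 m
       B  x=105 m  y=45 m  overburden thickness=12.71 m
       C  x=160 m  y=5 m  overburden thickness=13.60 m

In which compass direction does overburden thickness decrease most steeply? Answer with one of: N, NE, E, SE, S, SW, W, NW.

Taking A as reference: B−A = (-105, -135, +0.02); C−A = (-50, -175, +0.91).
Solve a·Δx + b·Δy = Δd: det = (-105)·(-175) − (-50)·(-135) = 11625.
∂d/∂x = [(+0.02)·(-175) − (+0.91)·(-135)] / 11625 = +0.01027
∂d/∂y = [(-105)·(+0.91) − (-50)·(+0.02)] / 11625 = -0.008133
Steepest decrease is along −∇f = (-0.01027 E, +0.008133 N) → northwest.

NW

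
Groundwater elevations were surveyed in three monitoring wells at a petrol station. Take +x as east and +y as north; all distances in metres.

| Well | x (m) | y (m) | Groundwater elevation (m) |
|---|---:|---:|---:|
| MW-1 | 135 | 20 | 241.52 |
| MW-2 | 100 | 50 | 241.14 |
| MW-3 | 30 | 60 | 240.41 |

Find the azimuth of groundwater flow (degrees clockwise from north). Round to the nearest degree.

273°

Differences from MW-1: to MW-2 (Δx, Δy, Δh) = (-35, 30, -0.38); to MW-3 = (-105, 40, -1.11).
Solve a·Δx + b·Δy = Δh: det = (-35)·40 − (-105)·30 = 1750.
∂h/∂x = [(-0.38)·40 − (-1.11)·30] / 1750 = +0.01034
∂h/∂y = [(-35)·(-1.11) − (-105)·(-0.38)] / 1750 = -0.0006000
Flow direction (−∇h) has components (-0.01034 E, +0.0006000 N).
Azimuth = atan2(E, N) = atan2(-0.01034, +0.0006000) = 273.3° ≈ 273°.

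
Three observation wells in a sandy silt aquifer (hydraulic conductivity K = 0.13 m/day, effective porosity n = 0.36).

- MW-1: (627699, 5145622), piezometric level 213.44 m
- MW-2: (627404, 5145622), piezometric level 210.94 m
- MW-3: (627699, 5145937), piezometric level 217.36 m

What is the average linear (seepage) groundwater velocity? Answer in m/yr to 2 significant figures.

2.0 m/yr

∂h/∂x = (210.94 − 213.44) / (627404 − 627699) = +0.008475
∂h/∂y = (217.36 − 213.44) / (5145937 − 5145622) = +0.01244
|∇h| = √(0.008475² + 0.01244²) = 0.01505
Seepage velocity v = K·i/n = 0.13 × 0.01505 / 0.36 = 0.005435 m/day = 1.985 m/yr.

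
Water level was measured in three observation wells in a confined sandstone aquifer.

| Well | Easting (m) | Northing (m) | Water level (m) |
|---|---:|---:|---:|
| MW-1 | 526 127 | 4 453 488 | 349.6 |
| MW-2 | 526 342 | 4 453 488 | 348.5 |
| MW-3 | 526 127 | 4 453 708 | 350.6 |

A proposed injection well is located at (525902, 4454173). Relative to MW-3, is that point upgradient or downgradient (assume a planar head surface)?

upgradient

∂h/∂x = (348.5 − 349.6) / (526342 − 526127) = -0.005116
∂h/∂y = (350.6 − 349.6) / (4453708 − 4453488) = +0.004545
Head at (525902, 4454173) = 349.6 + (-0.005116)·(-225) + (+0.004545)·(685) = 353.86 m.
That is higher than the 350.6 m at MW-3, so the point is upgradient.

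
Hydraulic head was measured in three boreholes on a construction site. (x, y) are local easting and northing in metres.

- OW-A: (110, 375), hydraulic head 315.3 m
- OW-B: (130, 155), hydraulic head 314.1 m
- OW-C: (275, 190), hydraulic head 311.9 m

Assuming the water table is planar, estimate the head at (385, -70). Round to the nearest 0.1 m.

309.1 m

Taking OW-A as reference: OW-B−OW-A = (20, -220, -1.2); OW-C−OW-A = (165, -185, -3.4).
Solve a·Δx + b·Δy = Δh: det = 20·(-185) − 165·(-220) = 32600.
∂h/∂x = [(-1.2)·(-185) − (-3.4)·(-220)] / 32600 = -0.01613
∂h/∂y = [20·(-3.4) − 165·(-1.2)] / 32600 = +0.003988
h(385, -70) = 315.3 + (-0.01613)·(275) + (+0.003988)·(-445) = 315.3 -4.437 -1.775 = 309.088 m.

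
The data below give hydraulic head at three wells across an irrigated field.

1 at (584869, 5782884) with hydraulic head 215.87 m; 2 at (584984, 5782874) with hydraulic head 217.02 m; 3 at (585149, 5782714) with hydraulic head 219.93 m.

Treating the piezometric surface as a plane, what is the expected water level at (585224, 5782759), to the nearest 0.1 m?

Taking 1 as reference: 2−1 = (115, -10, +1.15); 3−1 = (280, -170, +4.06).
Determinant of the coordinate differences = 115·(-170) − 280·(-10) = -16750.
∂h/∂x = [(+1.15)·(-170) − (+4.06)·(-10)] / -16750 = +0.009248
∂h/∂y = [115·(+4.06) − 280·(+1.15)] / -16750 = -0.008651
h(585224, 5782759) = 215.87 + (+0.009248)·(355) + (-0.008651)·(-125) = 215.87 +3.283 +1.081 = 220.234 m.

220.2 m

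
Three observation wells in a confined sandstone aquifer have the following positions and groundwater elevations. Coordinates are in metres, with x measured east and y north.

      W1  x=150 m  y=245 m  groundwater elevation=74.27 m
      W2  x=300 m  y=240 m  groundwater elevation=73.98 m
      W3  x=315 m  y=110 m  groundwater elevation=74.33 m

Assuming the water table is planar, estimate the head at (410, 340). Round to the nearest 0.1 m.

Taking W1 as reference: W2−W1 = (150, -5, -0.29); W3−W1 = (165, -135, +0.06).
Determinant of the coordinate differences = 150·(-135) − 165·(-5) = -19425.
∂h/∂x = [(-0.29)·(-135) − (+0.06)·(-5)] / -19425 = -0.002031
∂h/∂y = [150·(+0.06) − 165·(-0.29)] / -19425 = -0.002927
h(410, 340) = 74.27 + (-0.002031)·(260) + (-0.002927)·(95) = 74.27 -0.528 -0.278 = 73.464 m.

73.5 m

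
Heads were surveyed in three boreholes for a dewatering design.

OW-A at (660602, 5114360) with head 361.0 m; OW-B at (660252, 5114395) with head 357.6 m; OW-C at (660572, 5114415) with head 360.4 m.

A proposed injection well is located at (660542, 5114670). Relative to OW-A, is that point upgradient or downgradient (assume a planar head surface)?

downgradient

With h = a·x + b·y + c and OW-A as origin, the differences give:
  (-350)·a + 35·b = -3.4
  (-30)·a + 55·b = -0.6
Eliminate b (×55 and ×35, subtract): -18200·a = -166.00 → a = ∂h/∂x = +0.009121
Back-substitute: b = ∂h/∂y = -0.005934.
Head at (660542, 5114670) = 361.0 + (+0.009121)·(-60) + (-0.005934)·(310) = 358.61 m.
That is lower than the 361.0 m at OW-A, so the point is downgradient.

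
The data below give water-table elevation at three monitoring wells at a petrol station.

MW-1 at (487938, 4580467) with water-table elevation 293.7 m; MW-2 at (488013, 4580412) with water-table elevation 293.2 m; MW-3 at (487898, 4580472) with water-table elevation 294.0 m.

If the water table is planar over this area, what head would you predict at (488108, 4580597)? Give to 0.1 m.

Taking MW-1 as reference: MW-2−MW-1 = (75, -55, -0.5); MW-3−MW-1 = (-40, 5, +0.3).
Determinant of the coordinate differences = 75·5 − (-40)·(-55) = -1825.
∂h/∂x = [(-0.5)·5 − (+0.3)·(-55)] / -1825 = -0.007671
∂h/∂y = [75·(+0.3) − (-40)·(-0.5)] / -1825 = -0.001370
h(488108, 4580597) = 293.7 + (-0.007671)·(170) + (-0.001370)·(130) = 293.7 -1.304 -0.178 = 292.218 m.

292.2 m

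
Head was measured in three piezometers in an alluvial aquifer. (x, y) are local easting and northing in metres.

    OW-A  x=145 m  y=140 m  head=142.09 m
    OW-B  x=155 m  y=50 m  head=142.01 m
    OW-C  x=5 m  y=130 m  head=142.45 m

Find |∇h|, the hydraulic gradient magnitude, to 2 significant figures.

Taking OW-A as reference: OW-B−OW-A = (10, -90, -0.08); OW-C−OW-A = (-140, -10, +0.36).
Solve a·Δx + b·Δy = Δh: det = 10·(-10) − (-140)·(-90) = -12700.
∂h/∂x = [(-0.08)·(-10) − (+0.36)·(-90)] / -12700 = -0.002614
∂h/∂y = [10·(+0.36) − (-140)·(-0.08)] / -12700 = +0.0005984
|∇h| = √(-0.002614² + 0.0005984²) = 0.002682

0.0027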